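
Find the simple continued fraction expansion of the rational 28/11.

[2; 1, 1, 5]

Run the Euclidean algorithm on 28 and 11; the successive quotients are the partial quotients a_0, a_1, ... (each step inverts the fractional part left over by the previous one):
  28 = 2*11 + 6, so a_0 = 2.
  11 = 1*6 + 5, so a_1 = 1.
  6 = 1*5 + 1, so a_2 = 1.
  5 = 5*1 + 0, so a_3 = 5.
The remainder reaches 0 after 4 divisions, so the expansion has 4 partial quotients, read off in order.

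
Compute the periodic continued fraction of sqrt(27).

Write x_i = (sqrt(27) + m_i)/d_i with (m_0, d_0) = (0, 1). a_0 = floor(sqrt(27)) = 5, since 5^2 = 25 <= 27 < 36 = 6^2.
Iterate m_{i+1} = d_i*a_i - m_i, d_{i+1} = (27 - m_{i+1}^2)/d_i, a_{i+1} = floor((a_0 + m_{i+1})/d_{i+1}):
  m_1 = 1*5 - 0 = 5, d_1 = (27 - 5^2)/1 = 2/1 = 2, a_1 = floor((5 + 5)/2) = 5.
  m_2 = 2*5 - 5 = 5, d_2 = (27 - 5^2)/2 = 2/2 = 1, a_2 = floor((5 + 5)/1) = 10.
  m_3 = 1*10 - 5 = 5, d_3 = (27 - 5^2)/1 = 2/1 = 2: (m_3, d_3) = (m_1, d_1) = (5, 2), so from here the quotients repeat a_1, a_2; the period length is 2.
Hence the expansion of sqrt(27) is a_0 = 5 followed by the repeating block 5, 10 (period 2).

[5; (5, 10)]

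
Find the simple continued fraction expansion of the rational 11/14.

Run the Euclidean algorithm on 11 and 14; the successive quotients are the partial quotients a_0, a_1, ... (each step inverts the fractional part left over by the previous one):
  11 = 0*14 + 11, so a_0 = 0.
  14 = 1*11 + 3, so a_1 = 1.
  11 = 3*3 + 2, so a_2 = 3.
  3 = 1*2 + 1, so a_3 = 1.
  2 = 2*1 + 0, so a_4 = 2.
The remainder reaches 0 after 5 divisions, so the expansion has 5 partial quotients, read off in order.

[0; 1, 3, 1, 2]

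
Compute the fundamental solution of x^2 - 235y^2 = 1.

(x, y) = (46, 3)

First expand sqrt(235) as a continued fraction. With x_i = (sqrt(235) + m_i)/d_i and (m_0, d_0) = (0, 1): a_0 = floor(sqrt(235)) = 15, since 15^2 = 225 <= 235 < 256 = 16^2.
Iterate m_{i+1} = d_i*a_i - m_i, d_{i+1} = (235 - m_{i+1}^2)/d_i, a_{i+1} = floor((a_0 + m_{i+1})/d_{i+1}):
  m_1 = 1*15 - 0 = 15, d_1 = (235 - 15^2)/1 = 10/1 = 10, a_1 = floor((15 + 15)/10) = 3.
  m_2 = 10*3 - 15 = 15, d_2 = (235 - 15^2)/10 = 10/10 = 1, a_2 = floor((15 + 15)/1) = 30.
  m_3 = 1*30 - 15 = 15, d_3 = (235 - 15^2)/1 = 10/1 = 10: (m_3, d_3) = (m_1, d_1) = (15, 10), so from here the quotients repeat a_1, a_2; the period length is 2.
So sqrt(235) = [15; (3, 30)] with period length k = 2.
k is even, so the fundamental solution of x^2 - 235y^2 = 1 is (p_{k-1}, q_{k-1}) = (p_1, q_1); compute convergents through index 1.
Convergents (p_i = a_i*p_{i-1} + p_{i-2}, q_i = a_i*q_{i-1} + q_{i-2} with p_{-2}=0, p_{-1}=1, q_{-2}=1, q_{-1}=0):
  i=0: a_0=15, p_0 = 15*1 + 0 = 15, q_0 = 15*0 + 1 = 1.
  i=1: a_1=3, p_1 = 3*15 + 1 = 46, q_1 = 3*1 + 0 = 3.
Check: 46^2 - 235*3^2 = 2116 - 2115 = 1, so (x, y) = (46, 3) solves the equation, and by the theorem it is the least positive solution.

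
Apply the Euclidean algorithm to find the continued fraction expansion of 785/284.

[2; 1, 3, 4, 5, 3]

Run the Euclidean algorithm on 785 and 284; the successive quotients are the partial quotients a_0, a_1, ... (each step inverts the fractional part left over by the previous one):
  785 = 2*284 + 217, so a_0 = 2.
  284 = 1*217 + 67, so a_1 = 1.
  217 = 3*67 + 16, so a_2 = 3.
  67 = 4*16 + 3, so a_3 = 4.
  16 = 5*3 + 1, so a_4 = 5.
  3 = 3*1 + 0, so a_5 = 3.
The remainder reaches 0 after 6 divisions, so the expansion has 6 partial quotients, read off in order.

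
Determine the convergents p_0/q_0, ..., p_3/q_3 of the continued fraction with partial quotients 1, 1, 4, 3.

1/1, 2/1, 9/5, 29/16

Using the convergent recurrence p_i = a_i*p_{i-1} + p_{i-2}, q_i = a_i*q_{i-1} + q_{i-2} with p_{-2}=0, p_{-1}=1, q_{-2}=1, q_{-1}=0:
  i=0: a_0=1, p_0 = 1*1 + 0 = 1, q_0 = 1*0 + 1 = 1.
  i=1: a_1=1, p_1 = 1*1 + 1 = 2, q_1 = 1*1 + 0 = 1.
  i=2: a_2=4, p_2 = 4*2 + 1 = 9, q_2 = 4*1 + 1 = 5.
  i=3: a_3=3, p_3 = 3*9 + 2 = 29, q_3 = 3*5 + 1 = 16.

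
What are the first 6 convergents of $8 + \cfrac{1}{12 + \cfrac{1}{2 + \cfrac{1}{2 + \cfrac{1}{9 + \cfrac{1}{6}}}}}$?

Using the convergent recurrence p_i = a_i*p_{i-1} + p_{i-2}, q_i = a_i*q_{i-1} + q_{i-2} with p_{-2}=0, p_{-1}=1, q_{-2}=1, q_{-1}=0:
  i=0: a_0=8, p_0 = 8*1 + 0 = 8, q_0 = 8*0 + 1 = 1.
  i=1: a_1=12, p_1 = 12*8 + 1 = 97, q_1 = 12*1 + 0 = 12.
  i=2: a_2=2, p_2 = 2*97 + 8 = 202, q_2 = 2*12 + 1 = 25.
  i=3: a_3=2, p_3 = 2*202 + 97 = 501, q_3 = 2*25 + 12 = 62.
  i=4: a_4=9, p_4 = 9*501 + 202 = 4711, q_4 = 9*62 + 25 = 583.
  i=5: a_5=6, p_5 = 6*4711 + 501 = 28767, q_5 = 6*583 + 62 = 3560.

8/1, 97/12, 202/25, 501/62, 4711/583, 28767/3560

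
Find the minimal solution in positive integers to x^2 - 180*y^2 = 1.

First expand sqrt(180) as a continued fraction. With x_i = (sqrt(180) + m_i)/d_i and (m_0, d_0) = (0, 1): a_0 = floor(sqrt(180)) = 13, since 13^2 = 169 <= 180 < 196 = 14^2.
Iterate m_{i+1} = d_i*a_i - m_i, d_{i+1} = (180 - m_{i+1}^2)/d_i, a_{i+1} = floor((a_0 + m_{i+1})/d_{i+1}):
  m_1 = 1*13 - 0 = 13, d_1 = (180 - 13^2)/1 = 11/1 = 11, a_1 = floor((13 + 13)/11) = 2.
  m_2 = 11*2 - 13 = 9, d_2 = (180 - 9^2)/11 = 99/11 = 9, a_2 = floor((13 + 9)/9) = 2.
  m_3 = 9*2 - 9 = 9, d_3 = (180 - 9^2)/9 = 99/9 = 11, a_3 = floor((13 + 9)/11) = 2.
  m_4 = 11*2 - 9 = 13, d_4 = (180 - 13^2)/11 = 11/11 = 1, a_4 = floor((13 + 13)/1) = 26.
  m_5 = 1*26 - 13 = 13, d_5 = (180 - 13^2)/1 = 11/1 = 11: (m_5, d_5) = (m_1, d_1) = (13, 11), so from here the quotients repeat a_1, ..., a_4; the period length is 4.
So sqrt(180) = [13; (2, 2, 2, 26)] with period length k = 4.
k is even, so the fundamental solution of x^2 - 180y^2 = 1 is (p_{k-1}, q_{k-1}) = (p_3, q_3); compute convergents through index 3.
Convergents (p_i = a_i*p_{i-1} + p_{i-2}, q_i = a_i*q_{i-1} + q_{i-2} with p_{-2}=0, p_{-1}=1, q_{-2}=1, q_{-1}=0):
  i=0: a_0=13, p_0 = 13*1 + 0 = 13, q_0 = 13*0 + 1 = 1.
  i=1: a_1=2, p_1 = 2*13 + 1 = 27, q_1 = 2*1 + 0 = 2.
  i=2: a_2=2, p_2 = 2*27 + 13 = 67, q_2 = 2*2 + 1 = 5.
  i=3: a_3=2, p_3 = 2*67 + 27 = 161, q_3 = 2*5 + 2 = 12.
Check: 161^2 - 180*12^2 = 25921 - 25920 = 1, so (x, y) = (161, 12) solves the equation, and by the theorem it is the least positive solution.

(x, y) = (161, 12)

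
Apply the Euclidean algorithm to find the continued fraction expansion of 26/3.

[8; 1, 2]

Run the Euclidean algorithm on 26 and 3; the successive quotients are the partial quotients a_0, a_1, ... (each step inverts the fractional part left over by the previous one):
  26 = 8*3 + 2, so a_0 = 8.
  3 = 1*2 + 1, so a_1 = 1.
  2 = 2*1 + 0, so a_2 = 2.
The remainder reaches 0 after 3 divisions, so the expansion has 3 partial quotients, read off in order.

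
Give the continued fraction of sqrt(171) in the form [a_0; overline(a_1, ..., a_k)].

[13; overline(13, 26)]

Write x_i = (sqrt(171) + m_i)/d_i with (m_0, d_0) = (0, 1). a_0 = floor(sqrt(171)) = 13, since 13^2 = 169 <= 171 < 196 = 14^2.
Iterate m_{i+1} = d_i*a_i - m_i, d_{i+1} = (171 - m_{i+1}^2)/d_i, a_{i+1} = floor((a_0 + m_{i+1})/d_{i+1}):
  m_1 = 1*13 - 0 = 13, d_1 = (171 - 13^2)/1 = 2/1 = 2, a_1 = floor((13 + 13)/2) = 13.
  m_2 = 2*13 - 13 = 13, d_2 = (171 - 13^2)/2 = 2/2 = 1, a_2 = floor((13 + 13)/1) = 26.
  m_3 = 1*26 - 13 = 13, d_3 = (171 - 13^2)/1 = 2/1 = 2: (m_3, d_3) = (m_1, d_1) = (13, 2), so from here the quotients repeat a_1, a_2; the period length is 2.
Hence the expansion of sqrt(171) is a_0 = 13 followed by the repeating block 13, 26 (period 2).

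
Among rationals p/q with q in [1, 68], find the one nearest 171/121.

65/46

Expand x = 171/121 as a continued fraction with the Euclidean algorithm:
  171 = 1*121 + 50, so a_0 = 1.
  121 = 2*50 + 21, so a_1 = 2.
  50 = 2*21 + 8, so a_2 = 2.
  21 = 2*8 + 5, so a_3 = 2.
  8 = 1*5 + 3, so a_4 = 1.
  5 = 1*3 + 2, so a_5 = 1.
  3 = 1*2 + 1, so a_6 = 1.
  2 = 2*1 + 0, so a_7 = 2.
so x = [1; 2, 2, 2, 1, 1, 1, 2].
Convergents (p_i = a_i*p_{i-1} + p_{i-2}, q_i = a_i*q_{i-1} + q_{i-2} with p_{-2}=0, p_{-1}=1, q_{-2}=1, q_{-1}=0), until the denominator exceeds 68:
  i=0: a_0=1, p_0 = 1*1 + 0 = 1, q_0 = 1*0 + 1 = 1.
  i=1: a_1=2, p_1 = 2*1 + 1 = 3, q_1 = 2*1 + 0 = 2.
  i=2: a_2=2, p_2 = 2*3 + 1 = 7, q_2 = 2*2 + 1 = 5.
  i=3: a_3=2, p_3 = 2*7 + 3 = 17, q_3 = 2*5 + 2 = 12.
  i=4: a_4=1, p_4 = 1*17 + 7 = 24, q_4 = 1*12 + 5 = 17.
  i=5: a_5=1, p_5 = 1*24 + 17 = 41, q_5 = 1*17 + 12 = 29.
  i=6: a_6=1, p_6 = 1*41 + 24 = 65, q_6 = 1*29 + 17 = 46.
  i=7: a_7=2, p_7 = 2*65 + 41 = 171, q_7 = 2*46 + 29 = 121.
q_7 = 121 > 68, so the last convergent with denominator <= 68 is p_6/q_6 = 65/46.
The closest fraction with denominator <= 68 is either p_6/q_6 or the intermediate fraction (k*p_6 + p_5)/(k*q_6 + q_5) with the largest k >= 1 whose denominator stays <= 68; these approach x as k grows, and every other convergent or intermediate fraction in range is farther away.
Largest k: floor((68 - q_5)/q_6) = floor((68 - 29)/46) = 0.
Since k = 0, no intermediate fraction beyond p_6/q_6 has denominator <= 68, so the convergent 65/46 is the closest (its error is |171*46 - 65*121|/(121*46) = 1/5566).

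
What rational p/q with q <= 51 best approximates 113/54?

90/43

Expand x = 113/54 as a continued fraction with the Euclidean algorithm:
  113 = 2*54 + 5, so a_0 = 2.
  54 = 10*5 + 4, so a_1 = 10.
  5 = 1*4 + 1, so a_2 = 1.
  4 = 4*1 + 0, so a_3 = 4.
so x = [2; 10, 1, 4].
Convergents (p_i = a_i*p_{i-1} + p_{i-2}, q_i = a_i*q_{i-1} + q_{i-2} with p_{-2}=0, p_{-1}=1, q_{-2}=1, q_{-1}=0), until the denominator exceeds 51:
  i=0: a_0=2, p_0 = 2*1 + 0 = 2, q_0 = 2*0 + 1 = 1.
  i=1: a_1=10, p_1 = 10*2 + 1 = 21, q_1 = 10*1 + 0 = 10.
  i=2: a_2=1, p_2 = 1*21 + 2 = 23, q_2 = 1*10 + 1 = 11.
  i=3: a_3=4, p_3 = 4*23 + 21 = 113, q_3 = 4*11 + 10 = 54.
q_3 = 54 > 51, so the last convergent with denominator <= 51 is p_2/q_2 = 23/11.
The closest fraction with denominator <= 51 is either p_2/q_2 or the intermediate fraction (k*p_2 + p_1)/(k*q_2 + q_1) with the largest k >= 1 whose denominator stays <= 51; these approach x as k grows, and every other convergent or intermediate fraction in range is farther away.
Largest k: floor((51 - q_1)/q_2) = floor((51 - 10)/11) = 3.
That gives (3*23 + 21)/(3*11 + 10) = 90/43.
Compare the errors: |x - 23/11| = |113*11 - 23*54|/(54*11) = 1/594, and |x - 90/43| = |113*43 - 90*54|/(54*43) = 1/2322.
Cross-multiplying, 1*594 = 594 < 2322 = 1*2322, so 1/2322 is smaller: the intermediate fraction 90/43 is closer to x than 23/11.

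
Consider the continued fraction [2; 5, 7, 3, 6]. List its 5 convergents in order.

2/1, 11/5, 79/36, 248/113, 1567/714

Using the convergent recurrence p_i = a_i*p_{i-1} + p_{i-2}, q_i = a_i*q_{i-1} + q_{i-2} with p_{-2}=0, p_{-1}=1, q_{-2}=1, q_{-1}=0:
  i=0: a_0=2, p_0 = 2*1 + 0 = 2, q_0 = 2*0 + 1 = 1.
  i=1: a_1=5, p_1 = 5*2 + 1 = 11, q_1 = 5*1 + 0 = 5.
  i=2: a_2=7, p_2 = 7*11 + 2 = 79, q_2 = 7*5 + 1 = 36.
  i=3: a_3=3, p_3 = 3*79 + 11 = 248, q_3 = 3*36 + 5 = 113.
  i=4: a_4=6, p_4 = 6*248 + 79 = 1567, q_4 = 6*113 + 36 = 714.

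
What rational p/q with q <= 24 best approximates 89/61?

Expand x = 89/61 as a continued fraction with the Euclidean algorithm:
  89 = 1*61 + 28, so a_0 = 1.
  61 = 2*28 + 5, so a_1 = 2.
  28 = 5*5 + 3, so a_2 = 5.
  5 = 1*3 + 2, so a_3 = 1.
  3 = 1*2 + 1, so a_4 = 1.
  2 = 2*1 + 0, so a_5 = 2.
so x = [1; 2, 5, 1, 1, 2].
Convergents (p_i = a_i*p_{i-1} + p_{i-2}, q_i = a_i*q_{i-1} + q_{i-2} with p_{-2}=0, p_{-1}=1, q_{-2}=1, q_{-1}=0), until the denominator exceeds 24:
  i=0: a_0=1, p_0 = 1*1 + 0 = 1, q_0 = 1*0 + 1 = 1.
  i=1: a_1=2, p_1 = 2*1 + 1 = 3, q_1 = 2*1 + 0 = 2.
  i=2: a_2=5, p_2 = 5*3 + 1 = 16, q_2 = 5*2 + 1 = 11.
  i=3: a_3=1, p_3 = 1*16 + 3 = 19, q_3 = 1*11 + 2 = 13.
  i=4: a_4=1, p_4 = 1*19 + 16 = 35, q_4 = 1*13 + 11 = 24.
  i=5: a_5=2, p_5 = 2*35 + 19 = 89, q_5 = 2*24 + 13 = 61.
q_5 = 61 > 24, so the last convergent with denominator <= 24 is p_4/q_4 = 35/24.
The closest fraction with denominator <= 24 is either p_4/q_4 or the intermediate fraction (k*p_4 + p_3)/(k*q_4 + q_3) with the largest k >= 1 whose denominator stays <= 24; these approach x as k grows, and every other convergent or intermediate fraction in range is farther away.
Largest k: floor((24 - q_3)/q_4) = floor((24 - 13)/24) = 0.
Since k = 0, no intermediate fraction beyond p_4/q_4 has denominator <= 24, so the convergent 35/24 is the closest (its error is |89*24 - 35*61|/(61*24) = 1/1464).

35/24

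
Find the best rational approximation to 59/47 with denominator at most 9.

5/4

Expand x = 59/47 as a continued fraction with the Euclidean algorithm:
  59 = 1*47 + 12, so a_0 = 1.
  47 = 3*12 + 11, so a_1 = 3.
  12 = 1*11 + 1, so a_2 = 1.
  11 = 11*1 + 0, so a_3 = 11.
so x = [1; 3, 1, 11].
Convergents (p_i = a_i*p_{i-1} + p_{i-2}, q_i = a_i*q_{i-1} + q_{i-2} with p_{-2}=0, p_{-1}=1, q_{-2}=1, q_{-1}=0), until the denominator exceeds 9:
  i=0: a_0=1, p_0 = 1*1 + 0 = 1, q_0 = 1*0 + 1 = 1.
  i=1: a_1=3, p_1 = 3*1 + 1 = 4, q_1 = 3*1 + 0 = 3.
  i=2: a_2=1, p_2 = 1*4 + 1 = 5, q_2 = 1*3 + 1 = 4.
  i=3: a_3=11, p_3 = 11*5 + 4 = 59, q_3 = 11*4 + 3 = 47.
q_3 = 47 > 9, so the last convergent with denominator <= 9 is p_2/q_2 = 5/4.
The closest fraction with denominator <= 9 is either p_2/q_2 or the intermediate fraction (k*p_2 + p_1)/(k*q_2 + q_1) with the largest k >= 1 whose denominator stays <= 9; these approach x as k grows, and every other convergent or intermediate fraction in range is farther away.
Largest k: floor((9 - q_1)/q_2) = floor((9 - 3)/4) = 1.
That gives (1*5 + 4)/(1*4 + 3) = 9/7.
Compare the errors: |x - 5/4| = |59*4 - 5*47|/(47*4) = 1/188, and |x - 9/7| = |59*7 - 9*47|/(47*7) = 10/329.
Cross-multiplying, 1*329 = 329 < 1880 = 10*188, so 1/188 is smaller: the convergent 5/4 is closer to x than 9/7.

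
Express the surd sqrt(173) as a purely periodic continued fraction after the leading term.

Write x_i = (sqrt(173) + m_i)/d_i with (m_0, d_0) = (0, 1). a_0 = floor(sqrt(173)) = 13, since 13^2 = 169 <= 173 < 196 = 14^2.
Iterate m_{i+1} = d_i*a_i - m_i, d_{i+1} = (173 - m_{i+1}^2)/d_i, a_{i+1} = floor((a_0 + m_{i+1})/d_{i+1}):
  m_1 = 1*13 - 0 = 13, d_1 = (173 - 13^2)/1 = 4/1 = 4, a_1 = floor((13 + 13)/4) = 6.
  m_2 = 4*6 - 13 = 11, d_2 = (173 - 11^2)/4 = 52/4 = 13, a_2 = floor((13 + 11)/13) = 1.
  m_3 = 13*1 - 11 = 2, d_3 = (173 - 2^2)/13 = 169/13 = 13, a_3 = floor((13 + 2)/13) = 1.
  m_4 = 13*1 - 2 = 11, d_4 = (173 - 11^2)/13 = 52/13 = 4, a_4 = floor((13 + 11)/4) = 6.
  m_5 = 4*6 - 11 = 13, d_5 = (173 - 13^2)/4 = 4/4 = 1, a_5 = floor((13 + 13)/1) = 26.
  m_6 = 1*26 - 13 = 13, d_6 = (173 - 13^2)/1 = 4/1 = 4: (m_6, d_6) = (m_1, d_1) = (13, 4), so from here the quotients repeat a_1, ..., a_5; the period length is 5.
Hence the expansion of sqrt(173) is a_0 = 13 followed by the repeating block 6, 1, 1, 6, 26 (period 5).

[13; (6, 1, 1, 6, 26)]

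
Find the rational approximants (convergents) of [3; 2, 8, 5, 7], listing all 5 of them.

Using the convergent recurrence p_i = a_i*p_{i-1} + p_{i-2}, q_i = a_i*q_{i-1} + q_{i-2} with p_{-2}=0, p_{-1}=1, q_{-2}=1, q_{-1}=0:
  i=0: a_0=3, p_0 = 3*1 + 0 = 3, q_0 = 3*0 + 1 = 1.
  i=1: a_1=2, p_1 = 2*3 + 1 = 7, q_1 = 2*1 + 0 = 2.
  i=2: a_2=8, p_2 = 8*7 + 3 = 59, q_2 = 8*2 + 1 = 17.
  i=3: a_3=5, p_3 = 5*59 + 7 = 302, q_3 = 5*17 + 2 = 87.
  i=4: a_4=7, p_4 = 7*302 + 59 = 2173, q_4 = 7*87 + 17 = 626.

3/1, 7/2, 59/17, 302/87, 2173/626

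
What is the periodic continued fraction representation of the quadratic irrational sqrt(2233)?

Write x_i = (sqrt(2233) + m_i)/d_i with (m_0, d_0) = (0, 1). a_0 = floor(sqrt(2233)) = 47, since 47^2 = 2209 <= 2233 < 2304 = 48^2.
Iterate m_{i+1} = d_i*a_i - m_i, d_{i+1} = (2233 - m_{i+1}^2)/d_i, a_{i+1} = floor((a_0 + m_{i+1})/d_{i+1}):
  m_1 = 1*47 - 0 = 47, d_1 = (2233 - 47^2)/1 = 24/1 = 24, a_1 = floor((47 + 47)/24) = 3.
  m_2 = 24*3 - 47 = 25, d_2 = (2233 - 25^2)/24 = 1608/24 = 67, a_2 = floor((47 + 25)/67) = 1.
  m_3 = 67*1 - 25 = 42, d_3 = (2233 - 42^2)/67 = 469/67 = 7, a_3 = floor((47 + 42)/7) = 12.
  m_4 = 7*12 - 42 = 42, d_4 = (2233 - 42^2)/7 = 469/7 = 67, a_4 = floor((47 + 42)/67) = 1.
  m_5 = 67*1 - 42 = 25, d_5 = (2233 - 25^2)/67 = 1608/67 = 24, a_5 = floor((47 + 25)/24) = 3.
  m_6 = 24*3 - 25 = 47, d_6 = (2233 - 47^2)/24 = 24/24 = 1, a_6 = floor((47 + 47)/1) = 94.
  m_7 = 1*94 - 47 = 47, d_7 = (2233 - 47^2)/1 = 24/1 = 24: (m_7, d_7) = (m_1, d_1) = (47, 24), so from here the quotients repeat a_1, ..., a_6; the period length is 6.
Hence the expansion of sqrt(2233) is a_0 = 47 followed by the repeating block 3, 1, 12, 1, 3, 94 (period 6).

[47; (3, 1, 12, 1, 3, 94)]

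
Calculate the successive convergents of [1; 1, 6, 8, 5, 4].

1/1, 2/1, 13/7, 106/57, 543/292, 2278/1225

Using the convergent recurrence p_i = a_i*p_{i-1} + p_{i-2}, q_i = a_i*q_{i-1} + q_{i-2} with p_{-2}=0, p_{-1}=1, q_{-2}=1, q_{-1}=0:
  i=0: a_0=1, p_0 = 1*1 + 0 = 1, q_0 = 1*0 + 1 = 1.
  i=1: a_1=1, p_1 = 1*1 + 1 = 2, q_1 = 1*1 + 0 = 1.
  i=2: a_2=6, p_2 = 6*2 + 1 = 13, q_2 = 6*1 + 1 = 7.
  i=3: a_3=8, p_3 = 8*13 + 2 = 106, q_3 = 8*7 + 1 = 57.
  i=4: a_4=5, p_4 = 5*106 + 13 = 543, q_4 = 5*57 + 7 = 292.
  i=5: a_5=4, p_5 = 4*543 + 106 = 2278, q_5 = 4*292 + 57 = 1225.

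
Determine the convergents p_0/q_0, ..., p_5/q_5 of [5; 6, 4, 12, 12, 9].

5/1, 31/6, 129/25, 1579/306, 19077/3697, 173272/33579

Using the convergent recurrence p_i = a_i*p_{i-1} + p_{i-2}, q_i = a_i*q_{i-1} + q_{i-2} with p_{-2}=0, p_{-1}=1, q_{-2}=1, q_{-1}=0:
  i=0: a_0=5, p_0 = 5*1 + 0 = 5, q_0 = 5*0 + 1 = 1.
  i=1: a_1=6, p_1 = 6*5 + 1 = 31, q_1 = 6*1 + 0 = 6.
  i=2: a_2=4, p_2 = 4*31 + 5 = 129, q_2 = 4*6 + 1 = 25.
  i=3: a_3=12, p_3 = 12*129 + 31 = 1579, q_3 = 12*25 + 6 = 306.
  i=4: a_4=12, p_4 = 12*1579 + 129 = 19077, q_4 = 12*306 + 25 = 3697.
  i=5: a_5=9, p_5 = 9*19077 + 1579 = 173272, q_5 = 9*3697 + 306 = 33579.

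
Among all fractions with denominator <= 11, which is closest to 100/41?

Expand x = 100/41 as a continued fraction with the Euclidean algorithm:
  100 = 2*41 + 18, so a_0 = 2.
  41 = 2*18 + 5, so a_1 = 2.
  18 = 3*5 + 3, so a_2 = 3.
  5 = 1*3 + 2, so a_3 = 1.
  3 = 1*2 + 1, so a_4 = 1.
  2 = 2*1 + 0, so a_5 = 2.
so x = [2; 2, 3, 1, 1, 2].
Convergents (p_i = a_i*p_{i-1} + p_{i-2}, q_i = a_i*q_{i-1} + q_{i-2} with p_{-2}=0, p_{-1}=1, q_{-2}=1, q_{-1}=0), until the denominator exceeds 11:
  i=0: a_0=2, p_0 = 2*1 + 0 = 2, q_0 = 2*0 + 1 = 1.
  i=1: a_1=2, p_1 = 2*2 + 1 = 5, q_1 = 2*1 + 0 = 2.
  i=2: a_2=3, p_2 = 3*5 + 2 = 17, q_2 = 3*2 + 1 = 7.
  i=3: a_3=1, p_3 = 1*17 + 5 = 22, q_3 = 1*7 + 2 = 9.
  i=4: a_4=1, p_4 = 1*22 + 17 = 39, q_4 = 1*9 + 7 = 16.
q_4 = 16 > 11, so the last convergent with denominator <= 11 is p_3/q_3 = 22/9.
The closest fraction with denominator <= 11 is either p_3/q_3 or the intermediate fraction (k*p_3 + p_2)/(k*q_3 + q_2) with the largest k >= 1 whose denominator stays <= 11; these approach x as k grows, and every other convergent or intermediate fraction in range is farther away.
Largest k: floor((11 - q_2)/q_3) = floor((11 - 7)/9) = 0.
Since k = 0, no intermediate fraction beyond p_3/q_3 has denominator <= 11, so the convergent 22/9 is the closest (its error is |100*9 - 22*41|/(41*9) = 2/369).

22/9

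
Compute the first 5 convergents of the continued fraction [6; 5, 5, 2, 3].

Using the convergent recurrence p_i = a_i*p_{i-1} + p_{i-2}, q_i = a_i*q_{i-1} + q_{i-2} with p_{-2}=0, p_{-1}=1, q_{-2}=1, q_{-1}=0:
  i=0: a_0=6, p_0 = 6*1 + 0 = 6, q_0 = 6*0 + 1 = 1.
  i=1: a_1=5, p_1 = 5*6 + 1 = 31, q_1 = 5*1 + 0 = 5.
  i=2: a_2=5, p_2 = 5*31 + 6 = 161, q_2 = 5*5 + 1 = 26.
  i=3: a_3=2, p_3 = 2*161 + 31 = 353, q_3 = 2*26 + 5 = 57.
  i=4: a_4=3, p_4 = 3*353 + 161 = 1220, q_4 = 3*57 + 26 = 197.

6/1, 31/5, 161/26, 353/57, 1220/197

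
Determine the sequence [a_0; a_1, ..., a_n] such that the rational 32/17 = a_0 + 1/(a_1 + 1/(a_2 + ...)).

Run the Euclidean algorithm on 32 and 17; the successive quotients are the partial quotients a_0, a_1, ... (each step inverts the fractional part left over by the previous one):
  32 = 1*17 + 15, so a_0 = 1.
  17 = 1*15 + 2, so a_1 = 1.
  15 = 7*2 + 1, so a_2 = 7.
  2 = 2*1 + 0, so a_3 = 2.
The remainder reaches 0 after 4 divisions, so the expansion has 4 partial quotients, read off in order.

[1; 1, 7, 2]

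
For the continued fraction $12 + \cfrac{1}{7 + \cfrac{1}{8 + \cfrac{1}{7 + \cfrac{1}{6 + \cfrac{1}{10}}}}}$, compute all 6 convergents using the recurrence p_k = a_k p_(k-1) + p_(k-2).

Using the convergent recurrence p_i = a_i*p_{i-1} + p_{i-2}, q_i = a_i*q_{i-1} + q_{i-2} with p_{-2}=0, p_{-1}=1, q_{-2}=1, q_{-1}=0:
  i=0: a_0=12, p_0 = 12*1 + 0 = 12, q_0 = 12*0 + 1 = 1.
  i=1: a_1=7, p_1 = 7*12 + 1 = 85, q_1 = 7*1 + 0 = 7.
  i=2: a_2=8, p_2 = 8*85 + 12 = 692, q_2 = 8*7 + 1 = 57.
  i=3: a_3=7, p_3 = 7*692 + 85 = 4929, q_3 = 7*57 + 7 = 406.
  i=4: a_4=6, p_4 = 6*4929 + 692 = 30266, q_4 = 6*406 + 57 = 2493.
  i=5: a_5=10, p_5 = 10*30266 + 4929 = 307589, q_5 = 10*2493 + 406 = 25336.

12/1, 85/7, 692/57, 4929/406, 30266/2493, 307589/25336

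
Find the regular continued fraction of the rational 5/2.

Run the Euclidean algorithm on 5 and 2; the successive quotients are the partial quotients a_0, a_1, ... (each step inverts the fractional part left over by the previous one):
  5 = 2*2 + 1, so a_0 = 2.
  2 = 2*1 + 0, so a_1 = 2.
The remainder reaches 0 after 2 divisions, so the expansion has 2 partial quotients, read off in order.

[2; 2]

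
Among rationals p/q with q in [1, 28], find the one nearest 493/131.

64/17

Expand x = 493/131 as a continued fraction with the Euclidean algorithm:
  493 = 3*131 + 100, so a_0 = 3.
  131 = 1*100 + 31, so a_1 = 1.
  100 = 3*31 + 7, so a_2 = 3.
  31 = 4*7 + 3, so a_3 = 4.
  7 = 2*3 + 1, so a_4 = 2.
  3 = 3*1 + 0, so a_5 = 3.
so x = [3; 1, 3, 4, 2, 3].
Convergents (p_i = a_i*p_{i-1} + p_{i-2}, q_i = a_i*q_{i-1} + q_{i-2} with p_{-2}=0, p_{-1}=1, q_{-2}=1, q_{-1}=0), until the denominator exceeds 28:
  i=0: a_0=3, p_0 = 3*1 + 0 = 3, q_0 = 3*0 + 1 = 1.
  i=1: a_1=1, p_1 = 1*3 + 1 = 4, q_1 = 1*1 + 0 = 1.
  i=2: a_2=3, p_2 = 3*4 + 3 = 15, q_2 = 3*1 + 1 = 4.
  i=3: a_3=4, p_3 = 4*15 + 4 = 64, q_3 = 4*4 + 1 = 17.
  i=4: a_4=2, p_4 = 2*64 + 15 = 143, q_4 = 2*17 + 4 = 38.
q_4 = 38 > 28, so the last convergent with denominator <= 28 is p_3/q_3 = 64/17.
The closest fraction with denominator <= 28 is either p_3/q_3 or the intermediate fraction (k*p_3 + p_2)/(k*q_3 + q_2) with the largest k >= 1 whose denominator stays <= 28; these approach x as k grows, and every other convergent or intermediate fraction in range is farther away.
Largest k: floor((28 - q_2)/q_3) = floor((28 - 4)/17) = 1.
That gives (1*64 + 15)/(1*17 + 4) = 79/21.
Compare the errors: |x - 64/17| = |493*17 - 64*131|/(131*17) = 3/2227, and |x - 79/21| = |493*21 - 79*131|/(131*21) = 4/2751.
Cross-multiplying, 3*2751 = 8253 < 8908 = 4*2227, so 3/2227 is smaller: the convergent 64/17 is closer to x than 79/21.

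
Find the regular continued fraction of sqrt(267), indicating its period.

[16; (2, 1, 15, 1, 2, 32)]

Write x_i = (sqrt(267) + m_i)/d_i with (m_0, d_0) = (0, 1). a_0 = floor(sqrt(267)) = 16, since 16^2 = 256 <= 267 < 289 = 17^2.
Iterate m_{i+1} = d_i*a_i - m_i, d_{i+1} = (267 - m_{i+1}^2)/d_i, a_{i+1} = floor((a_0 + m_{i+1})/d_{i+1}):
  m_1 = 1*16 - 0 = 16, d_1 = (267 - 16^2)/1 = 11/1 = 11, a_1 = floor((16 + 16)/11) = 2.
  m_2 = 11*2 - 16 = 6, d_2 = (267 - 6^2)/11 = 231/11 = 21, a_2 = floor((16 + 6)/21) = 1.
  m_3 = 21*1 - 6 = 15, d_3 = (267 - 15^2)/21 = 42/21 = 2, a_3 = floor((16 + 15)/2) = 15.
  m_4 = 2*15 - 15 = 15, d_4 = (267 - 15^2)/2 = 42/2 = 21, a_4 = floor((16 + 15)/21) = 1.
  m_5 = 21*1 - 15 = 6, d_5 = (267 - 6^2)/21 = 231/21 = 11, a_5 = floor((16 + 6)/11) = 2.
  m_6 = 11*2 - 6 = 16, d_6 = (267 - 16^2)/11 = 11/11 = 1, a_6 = floor((16 + 16)/1) = 32.
  m_7 = 1*32 - 16 = 16, d_7 = (267 - 16^2)/1 = 11/1 = 11: (m_7, d_7) = (m_1, d_1) = (16, 11), so from here the quotients repeat a_1, ..., a_6; the period length is 6.
Hence the expansion of sqrt(267) is a_0 = 16 followed by the repeating block 2, 1, 15, 1, 2, 32 (period 6).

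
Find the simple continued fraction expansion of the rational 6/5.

[1; 5]

Run the Euclidean algorithm on 6 and 5; the successive quotients are the partial quotients a_0, a_1, ... (each step inverts the fractional part left over by the previous one):
  6 = 1*5 + 1, so a_0 = 1.
  5 = 5*1 + 0, so a_1 = 5.
The remainder reaches 0 after 2 divisions, so the expansion has 2 partial quotients, read off in order.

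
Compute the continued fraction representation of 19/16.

[1; 5, 3]

Run the Euclidean algorithm on 19 and 16; the successive quotients are the partial quotients a_0, a_1, ... (each step inverts the fractional part left over by the previous one):
  19 = 1*16 + 3, so a_0 = 1.
  16 = 5*3 + 1, so a_1 = 5.
  3 = 3*1 + 0, so a_2 = 3.
The remainder reaches 0 after 3 divisions, so the expansion has 3 partial quotients, read off in order.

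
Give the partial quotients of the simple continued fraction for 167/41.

[4; 13, 1, 2]

Run the Euclidean algorithm on 167 and 41; the successive quotients are the partial quotients a_0, a_1, ... (each step inverts the fractional part left over by the previous one):
  167 = 4*41 + 3, so a_0 = 4.
  41 = 13*3 + 2, so a_1 = 13.
  3 = 1*2 + 1, so a_2 = 1.
  2 = 2*1 + 0, so a_3 = 2.
The remainder reaches 0 after 4 divisions, so the expansion has 4 partial quotients, read off in order.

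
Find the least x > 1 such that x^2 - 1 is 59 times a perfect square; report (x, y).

First expand sqrt(59) as a continued fraction. With x_i = (sqrt(59) + m_i)/d_i and (m_0, d_0) = (0, 1): a_0 = floor(sqrt(59)) = 7, since 7^2 = 49 <= 59 < 64 = 8^2.
Iterate m_{i+1} = d_i*a_i - m_i, d_{i+1} = (59 - m_{i+1}^2)/d_i, a_{i+1} = floor((a_0 + m_{i+1})/d_{i+1}):
  m_1 = 1*7 - 0 = 7, d_1 = (59 - 7^2)/1 = 10/1 = 10, a_1 = floor((7 + 7)/10) = 1.
  m_2 = 10*1 - 7 = 3, d_2 = (59 - 3^2)/10 = 50/10 = 5, a_2 = floor((7 + 3)/5) = 2.
  m_3 = 5*2 - 3 = 7, d_3 = (59 - 7^2)/5 = 10/5 = 2, a_3 = floor((7 + 7)/2) = 7.
  m_4 = 2*7 - 7 = 7, d_4 = (59 - 7^2)/2 = 10/2 = 5, a_4 = floor((7 + 7)/5) = 2.
  m_5 = 5*2 - 7 = 3, d_5 = (59 - 3^2)/5 = 50/5 = 10, a_5 = floor((7 + 3)/10) = 1.
  m_6 = 10*1 - 3 = 7, d_6 = (59 - 7^2)/10 = 10/10 = 1, a_6 = floor((7 + 7)/1) = 14.
  m_7 = 1*14 - 7 = 7, d_7 = (59 - 7^2)/1 = 10/1 = 10: (m_7, d_7) = (m_1, d_1) = (7, 10), so from here the quotients repeat a_1, ..., a_6; the period length is 6.
So sqrt(59) = [7; (1, 2, 7, 2, 1, 14)] with period length k = 6.
k is even, so the fundamental solution of x^2 - 59y^2 = 1 is (p_{k-1}, q_{k-1}) = (p_5, q_5); compute convergents through index 5.
Convergents (p_i = a_i*p_{i-1} + p_{i-2}, q_i = a_i*q_{i-1} + q_{i-2} with p_{-2}=0, p_{-1}=1, q_{-2}=1, q_{-1}=0):
  i=0: a_0=7, p_0 = 7*1 + 0 = 7, q_0 = 7*0 + 1 = 1.
  i=1: a_1=1, p_1 = 1*7 + 1 = 8, q_1 = 1*1 + 0 = 1.
  i=2: a_2=2, p_2 = 2*8 + 7 = 23, q_2 = 2*1 + 1 = 3.
  i=3: a_3=7, p_3 = 7*23 + 8 = 169, q_3 = 7*3 + 1 = 22.
  i=4: a_4=2, p_4 = 2*169 + 23 = 361, q_4 = 2*22 + 3 = 47.
  i=5: a_5=1, p_5 = 1*361 + 169 = 530, q_5 = 1*47 + 22 = 69.
Check: 530^2 - 59*69^2 = 280900 - 280899 = 1, so (x, y) = (530, 69) solves the equation, and by the theorem it is the least positive solution.

(x, y) = (530, 69)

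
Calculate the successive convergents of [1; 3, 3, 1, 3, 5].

1/1, 4/3, 13/10, 17/13, 64/49, 337/258

Using the convergent recurrence p_i = a_i*p_{i-1} + p_{i-2}, q_i = a_i*q_{i-1} + q_{i-2} with p_{-2}=0, p_{-1}=1, q_{-2}=1, q_{-1}=0:
  i=0: a_0=1, p_0 = 1*1 + 0 = 1, q_0 = 1*0 + 1 = 1.
  i=1: a_1=3, p_1 = 3*1 + 1 = 4, q_1 = 3*1 + 0 = 3.
  i=2: a_2=3, p_2 = 3*4 + 1 = 13, q_2 = 3*3 + 1 = 10.
  i=3: a_3=1, p_3 = 1*13 + 4 = 17, q_3 = 1*10 + 3 = 13.
  i=4: a_4=3, p_4 = 3*17 + 13 = 64, q_4 = 3*13 + 10 = 49.
  i=5: a_5=5, p_5 = 5*64 + 17 = 337, q_5 = 5*49 + 13 = 258.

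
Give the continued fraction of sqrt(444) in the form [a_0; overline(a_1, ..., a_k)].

[21; overline(14, 42)]

Write x_i = (sqrt(444) + m_i)/d_i with (m_0, d_0) = (0, 1). a_0 = floor(sqrt(444)) = 21, since 21^2 = 441 <= 444 < 484 = 22^2.
Iterate m_{i+1} = d_i*a_i - m_i, d_{i+1} = (444 - m_{i+1}^2)/d_i, a_{i+1} = floor((a_0 + m_{i+1})/d_{i+1}):
  m_1 = 1*21 - 0 = 21, d_1 = (444 - 21^2)/1 = 3/1 = 3, a_1 = floor((21 + 21)/3) = 14.
  m_2 = 3*14 - 21 = 21, d_2 = (444 - 21^2)/3 = 3/3 = 1, a_2 = floor((21 + 21)/1) = 42.
  m_3 = 1*42 - 21 = 21, d_3 = (444 - 21^2)/1 = 3/1 = 3: (m_3, d_3) = (m_1, d_1) = (21, 3), so from here the quotients repeat a_1, a_2; the period length is 2.
Hence the expansion of sqrt(444) is a_0 = 21 followed by the repeating block 14, 42 (period 2).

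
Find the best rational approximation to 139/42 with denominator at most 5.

Expand x = 139/42 as a continued fraction with the Euclidean algorithm:
  139 = 3*42 + 13, so a_0 = 3.
  42 = 3*13 + 3, so a_1 = 3.
  13 = 4*3 + 1, so a_2 = 4.
  3 = 3*1 + 0, so a_3 = 3.
so x = [3; 3, 4, 3].
Convergents (p_i = a_i*p_{i-1} + p_{i-2}, q_i = a_i*q_{i-1} + q_{i-2} with p_{-2}=0, p_{-1}=1, q_{-2}=1, q_{-1}=0), until the denominator exceeds 5:
  i=0: a_0=3, p_0 = 3*1 + 0 = 3, q_0 = 3*0 + 1 = 1.
  i=1: a_1=3, p_1 = 3*3 + 1 = 10, q_1 = 3*1 + 0 = 3.
  i=2: a_2=4, p_2 = 4*10 + 3 = 43, q_2 = 4*3 + 1 = 13.
q_2 = 13 > 5, so the last convergent with denominator <= 5 is p_1/q_1 = 10/3.
The closest fraction with denominator <= 5 is either p_1/q_1 or the intermediate fraction (k*p_1 + p_0)/(k*q_1 + q_0) with the largest k >= 1 whose denominator stays <= 5; these approach x as k grows, and every other convergent or intermediate fraction in range is farther away.
Largest k: floor((5 - q_0)/q_1) = floor((5 - 1)/3) = 1.
That gives (1*10 + 3)/(1*3 + 1) = 13/4.
Compare the errors: |x - 10/3| = |139*3 - 10*42|/(42*3) = 3/126, and |x - 13/4| = |139*4 - 13*42|/(42*4) = 10/168.
Cross-multiplying, 3*168 = 504 < 1260 = 10*126, so 3/126 is smaller: the convergent 10/3 is closer to x than 13/4.

10/3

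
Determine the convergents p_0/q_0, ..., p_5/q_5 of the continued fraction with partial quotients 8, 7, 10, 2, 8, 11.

8/1, 57/7, 578/71, 1213/149, 10282/1263, 114315/14042

Using the convergent recurrence p_i = a_i*p_{i-1} + p_{i-2}, q_i = a_i*q_{i-1} + q_{i-2} with p_{-2}=0, p_{-1}=1, q_{-2}=1, q_{-1}=0:
  i=0: a_0=8, p_0 = 8*1 + 0 = 8, q_0 = 8*0 + 1 = 1.
  i=1: a_1=7, p_1 = 7*8 + 1 = 57, q_1 = 7*1 + 0 = 7.
  i=2: a_2=10, p_2 = 10*57 + 8 = 578, q_2 = 10*7 + 1 = 71.
  i=3: a_3=2, p_3 = 2*578 + 57 = 1213, q_3 = 2*71 + 7 = 149.
  i=4: a_4=8, p_4 = 8*1213 + 578 = 10282, q_4 = 8*149 + 71 = 1263.
  i=5: a_5=11, p_5 = 11*10282 + 1213 = 114315, q_5 = 11*1263 + 149 = 14042.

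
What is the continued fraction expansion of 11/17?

Run the Euclidean algorithm on 11 and 17; the successive quotients are the partial quotients a_0, a_1, ... (each step inverts the fractional part left over by the previous one):
  11 = 0*17 + 11, so a_0 = 0.
  17 = 1*11 + 6, so a_1 = 1.
  11 = 1*6 + 5, so a_2 = 1.
  6 = 1*5 + 1, so a_3 = 1.
  5 = 5*1 + 0, so a_4 = 5.
The remainder reaches 0 after 5 divisions, so the expansion has 5 partial quotients, read off in order.

[0; 1, 1, 1, 5]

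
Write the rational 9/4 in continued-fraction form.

[2; 4]

Run the Euclidean algorithm on 9 and 4; the successive quotients are the partial quotients a_0, a_1, ... (each step inverts the fractional part left over by the previous one):
  9 = 2*4 + 1, so a_0 = 2.
  4 = 4*1 + 0, so a_1 = 4.
The remainder reaches 0 after 2 divisions, so the expansion has 2 partial quotients, read off in order.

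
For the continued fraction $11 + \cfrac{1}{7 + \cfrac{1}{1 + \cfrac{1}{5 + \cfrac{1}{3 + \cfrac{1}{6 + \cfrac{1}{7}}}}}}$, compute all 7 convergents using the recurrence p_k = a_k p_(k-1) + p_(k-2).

Using the convergent recurrence p_i = a_i*p_{i-1} + p_{i-2}, q_i = a_i*q_{i-1} + q_{i-2} with p_{-2}=0, p_{-1}=1, q_{-2}=1, q_{-1}=0:
  i=0: a_0=11, p_0 = 11*1 + 0 = 11, q_0 = 11*0 + 1 = 1.
  i=1: a_1=7, p_1 = 7*11 + 1 = 78, q_1 = 7*1 + 0 = 7.
  i=2: a_2=1, p_2 = 1*78 + 11 = 89, q_2 = 1*7 + 1 = 8.
  i=3: a_3=5, p_3 = 5*89 + 78 = 523, q_3 = 5*8 + 7 = 47.
  i=4: a_4=3, p_4 = 3*523 + 89 = 1658, q_4 = 3*47 + 8 = 149.
  i=5: a_5=6, p_5 = 6*1658 + 523 = 10471, q_5 = 6*149 + 47 = 941.
  i=6: a_6=7, p_6 = 7*10471 + 1658 = 74955, q_6 = 7*941 + 149 = 6736.

11/1, 78/7, 89/8, 523/47, 1658/149, 10471/941, 74955/6736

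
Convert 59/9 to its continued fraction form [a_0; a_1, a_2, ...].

Run the Euclidean algorithm on 59 and 9; the successive quotients are the partial quotients a_0, a_1, ... (each step inverts the fractional part left over by the previous one):
  59 = 6*9 + 5, so a_0 = 6.
  9 = 1*5 + 4, so a_1 = 1.
  5 = 1*4 + 1, so a_2 = 1.
  4 = 4*1 + 0, so a_3 = 4.
The remainder reaches 0 after 4 divisions, so the expansion has 4 partial quotients, read off in order.

[6; 1, 1, 4]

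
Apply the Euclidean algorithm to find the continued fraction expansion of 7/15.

Run the Euclidean algorithm on 7 and 15; the successive quotients are the partial quotients a_0, a_1, ... (each step inverts the fractional part left over by the previous one):
  7 = 0*15 + 7, so a_0 = 0.
  15 = 2*7 + 1, so a_1 = 2.
  7 = 7*1 + 0, so a_2 = 7.
The remainder reaches 0 after 3 divisions, so the expansion has 3 partial quotients, read off in order.

[0; 2, 7]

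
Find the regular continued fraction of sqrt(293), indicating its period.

[17; (8, 1, 1, 8, 34)]

Write x_i = (sqrt(293) + m_i)/d_i with (m_0, d_0) = (0, 1). a_0 = floor(sqrt(293)) = 17, since 17^2 = 289 <= 293 < 324 = 18^2.
Iterate m_{i+1} = d_i*a_i - m_i, d_{i+1} = (293 - m_{i+1}^2)/d_i, a_{i+1} = floor((a_0 + m_{i+1})/d_{i+1}):
  m_1 = 1*17 - 0 = 17, d_1 = (293 - 17^2)/1 = 4/1 = 4, a_1 = floor((17 + 17)/4) = 8.
  m_2 = 4*8 - 17 = 15, d_2 = (293 - 15^2)/4 = 68/4 = 17, a_2 = floor((17 + 15)/17) = 1.
  m_3 = 17*1 - 15 = 2, d_3 = (293 - 2^2)/17 = 289/17 = 17, a_3 = floor((17 + 2)/17) = 1.
  m_4 = 17*1 - 2 = 15, d_4 = (293 - 15^2)/17 = 68/17 = 4, a_4 = floor((17 + 15)/4) = 8.
  m_5 = 4*8 - 15 = 17, d_5 = (293 - 17^2)/4 = 4/4 = 1, a_5 = floor((17 + 17)/1) = 34.
  m_6 = 1*34 - 17 = 17, d_6 = (293 - 17^2)/1 = 4/1 = 4: (m_6, d_6) = (m_1, d_1) = (17, 4), so from here the quotients repeat a_1, ..., a_5; the period length is 5.
Hence the expansion of sqrt(293) is a_0 = 17 followed by the repeating block 8, 1, 1, 8, 34 (period 5).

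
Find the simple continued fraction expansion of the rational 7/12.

Run the Euclidean algorithm on 7 and 12; the successive quotients are the partial quotients a_0, a_1, ... (each step inverts the fractional part left over by the previous one):
  7 = 0*12 + 7, so a_0 = 0.
  12 = 1*7 + 5, so a_1 = 1.
  7 = 1*5 + 2, so a_2 = 1.
  5 = 2*2 + 1, so a_3 = 2.
  2 = 2*1 + 0, so a_4 = 2.
The remainder reaches 0 after 5 divisions, so the expansion has 5 partial quotients, read off in order.

[0; 1, 1, 2, 2]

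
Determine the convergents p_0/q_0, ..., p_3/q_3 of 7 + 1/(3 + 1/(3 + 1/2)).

7/1, 22/3, 73/10, 168/23

Using the convergent recurrence p_i = a_i*p_{i-1} + p_{i-2}, q_i = a_i*q_{i-1} + q_{i-2} with p_{-2}=0, p_{-1}=1, q_{-2}=1, q_{-1}=0:
  i=0: a_0=7, p_0 = 7*1 + 0 = 7, q_0 = 7*0 + 1 = 1.
  i=1: a_1=3, p_1 = 3*7 + 1 = 22, q_1 = 3*1 + 0 = 3.
  i=2: a_2=3, p_2 = 3*22 + 7 = 73, q_2 = 3*3 + 1 = 10.
  i=3: a_3=2, p_3 = 2*73 + 22 = 168, q_3 = 2*10 + 3 = 23.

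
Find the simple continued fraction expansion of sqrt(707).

[26; (1, 1, 2, 3, 2, 1, 1, 52)]

Write x_i = (sqrt(707) + m_i)/d_i with (m_0, d_0) = (0, 1). a_0 = floor(sqrt(707)) = 26, since 26^2 = 676 <= 707 < 729 = 27^2.
Iterate m_{i+1} = d_i*a_i - m_i, d_{i+1} = (707 - m_{i+1}^2)/d_i, a_{i+1} = floor((a_0 + m_{i+1})/d_{i+1}):
  m_1 = 1*26 - 0 = 26, d_1 = (707 - 26^2)/1 = 31/1 = 31, a_1 = floor((26 + 26)/31) = 1.
  m_2 = 31*1 - 26 = 5, d_2 = (707 - 5^2)/31 = 682/31 = 22, a_2 = floor((26 + 5)/22) = 1.
  m_3 = 22*1 - 5 = 17, d_3 = (707 - 17^2)/22 = 418/22 = 19, a_3 = floor((26 + 17)/19) = 2.
  m_4 = 19*2 - 17 = 21, d_4 = (707 - 21^2)/19 = 266/19 = 14, a_4 = floor((26 + 21)/14) = 3.
  m_5 = 14*3 - 21 = 21, d_5 = (707 - 21^2)/14 = 266/14 = 19, a_5 = floor((26 + 21)/19) = 2.
  m_6 = 19*2 - 21 = 17, d_6 = (707 - 17^2)/19 = 418/19 = 22, a_6 = floor((26 + 17)/22) = 1.
  m_7 = 22*1 - 17 = 5, d_7 = (707 - 5^2)/22 = 682/22 = 31, a_7 = floor((26 + 5)/31) = 1.
  m_8 = 31*1 - 5 = 26, d_8 = (707 - 26^2)/31 = 31/31 = 1, a_8 = floor((26 + 26)/1) = 52.
  m_9 = 1*52 - 26 = 26, d_9 = (707 - 26^2)/1 = 31/1 = 31: (m_9, d_9) = (m_1, d_1) = (26, 31), so from here the quotients repeat a_1, ..., a_8; the period length is 8.
Hence the expansion of sqrt(707) is a_0 = 26 followed by the repeating block 1, 1, 2, 3, 2, 1, 1, 52 (period 8).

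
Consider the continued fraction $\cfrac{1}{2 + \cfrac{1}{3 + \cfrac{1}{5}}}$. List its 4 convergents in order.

0/1, 1/2, 3/7, 16/37

Using the convergent recurrence p_i = a_i*p_{i-1} + p_{i-2}, q_i = a_i*q_{i-1} + q_{i-2} with p_{-2}=0, p_{-1}=1, q_{-2}=1, q_{-1}=0:
  i=0: a_0=0, p_0 = 0*1 + 0 = 0, q_0 = 0*0 + 1 = 1.
  i=1: a_1=2, p_1 = 2*0 + 1 = 1, q_1 = 2*1 + 0 = 2.
  i=2: a_2=3, p_2 = 3*1 + 0 = 3, q_2 = 3*2 + 1 = 7.
  i=3: a_3=5, p_3 = 5*3 + 1 = 16, q_3 = 5*7 + 2 = 37.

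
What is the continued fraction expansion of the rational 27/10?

[2; 1, 2, 3]

Run the Euclidean algorithm on 27 and 10; the successive quotients are the partial quotients a_0, a_1, ... (each step inverts the fractional part left over by the previous one):
  27 = 2*10 + 7, so a_0 = 2.
  10 = 1*7 + 3, so a_1 = 1.
  7 = 2*3 + 1, so a_2 = 2.
  3 = 3*1 + 0, so a_3 = 3.
The remainder reaches 0 after 4 divisions, so the expansion has 4 partial quotients, read off in order.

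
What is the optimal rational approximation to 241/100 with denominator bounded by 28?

Expand x = 241/100 as a continued fraction with the Euclidean algorithm:
  241 = 2*100 + 41, so a_0 = 2.
  100 = 2*41 + 18, so a_1 = 2.
  41 = 2*18 + 5, so a_2 = 2.
  18 = 3*5 + 3, so a_3 = 3.
  5 = 1*3 + 2, so a_4 = 1.
  3 = 1*2 + 1, so a_5 = 1.
  2 = 2*1 + 0, so a_6 = 2.
so x = [2; 2, 2, 3, 1, 1, 2].
Convergents (p_i = a_i*p_{i-1} + p_{i-2}, q_i = a_i*q_{i-1} + q_{i-2} with p_{-2}=0, p_{-1}=1, q_{-2}=1, q_{-1}=0), until the denominator exceeds 28:
  i=0: a_0=2, p_0 = 2*1 + 0 = 2, q_0 = 2*0 + 1 = 1.
  i=1: a_1=2, p_1 = 2*2 + 1 = 5, q_1 = 2*1 + 0 = 2.
  i=2: a_2=2, p_2 = 2*5 + 2 = 12, q_2 = 2*2 + 1 = 5.
  i=3: a_3=3, p_3 = 3*12 + 5 = 41, q_3 = 3*5 + 2 = 17.
  i=4: a_4=1, p_4 = 1*41 + 12 = 53, q_4 = 1*17 + 5 = 22.
  i=5: a_5=1, p_5 = 1*53 + 41 = 94, q_5 = 1*22 + 17 = 39.
q_5 = 39 > 28, so the last convergent with denominator <= 28 is p_4/q_4 = 53/22.
The closest fraction with denominator <= 28 is either p_4/q_4 or the intermediate fraction (k*p_4 + p_3)/(k*q_4 + q_3) with the largest k >= 1 whose denominator stays <= 28; these approach x as k grows, and every other convergent or intermediate fraction in range is farther away.
Largest k: floor((28 - q_3)/q_4) = floor((28 - 17)/22) = 0.
Since k = 0, no intermediate fraction beyond p_4/q_4 has denominator <= 28, so the convergent 53/22 is the closest (its error is |241*22 - 53*100|/(100*22) = 2/2200).

53/22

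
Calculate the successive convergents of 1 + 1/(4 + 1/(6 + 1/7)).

1/1, 5/4, 31/25, 222/179

Using the convergent recurrence p_i = a_i*p_{i-1} + p_{i-2}, q_i = a_i*q_{i-1} + q_{i-2} with p_{-2}=0, p_{-1}=1, q_{-2}=1, q_{-1}=0:
  i=0: a_0=1, p_0 = 1*1 + 0 = 1, q_0 = 1*0 + 1 = 1.
  i=1: a_1=4, p_1 = 4*1 + 1 = 5, q_1 = 4*1 + 0 = 4.
  i=2: a_2=6, p_2 = 6*5 + 1 = 31, q_2 = 6*4 + 1 = 25.
  i=3: a_3=7, p_3 = 7*31 + 5 = 222, q_3 = 7*25 + 4 = 179.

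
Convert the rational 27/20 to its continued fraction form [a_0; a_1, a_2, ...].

[1; 2, 1, 6]

Run the Euclidean algorithm on 27 and 20; the successive quotients are the partial quotients a_0, a_1, ... (each step inverts the fractional part left over by the previous one):
  27 = 1*20 + 7, so a_0 = 1.
  20 = 2*7 + 6, so a_1 = 2.
  7 = 1*6 + 1, so a_2 = 1.
  6 = 6*1 + 0, so a_3 = 6.
The remainder reaches 0 after 4 divisions, so the expansion has 4 partial quotients, read off in order.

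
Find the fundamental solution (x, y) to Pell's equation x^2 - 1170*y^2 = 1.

(x, y) = (6499, 190)

First expand sqrt(1170) as a continued fraction. With x_i = (sqrt(1170) + m_i)/d_i and (m_0, d_0) = (0, 1): a_0 = floor(sqrt(1170)) = 34, since 34^2 = 1156 <= 1170 < 1225 = 35^2.
Iterate m_{i+1} = d_i*a_i - m_i, d_{i+1} = (1170 - m_{i+1}^2)/d_i, a_{i+1} = floor((a_0 + m_{i+1})/d_{i+1}):
  m_1 = 1*34 - 0 = 34, d_1 = (1170 - 34^2)/1 = 14/1 = 14, a_1 = floor((34 + 34)/14) = 4.
  m_2 = 14*4 - 34 = 22, d_2 = (1170 - 22^2)/14 = 686/14 = 49, a_2 = floor((34 + 22)/49) = 1.
  m_3 = 49*1 - 22 = 27, d_3 = (1170 - 27^2)/49 = 441/49 = 9, a_3 = floor((34 + 27)/9) = 6.
  m_4 = 9*6 - 27 = 27, d_4 = (1170 - 27^2)/9 = 441/9 = 49, a_4 = floor((34 + 27)/49) = 1.
  m_5 = 49*1 - 27 = 22, d_5 = (1170 - 22^2)/49 = 686/49 = 14, a_5 = floor((34 + 22)/14) = 4.
  m_6 = 14*4 - 22 = 34, d_6 = (1170 - 34^2)/14 = 14/14 = 1, a_6 = floor((34 + 34)/1) = 68.
  m_7 = 1*68 - 34 = 34, d_7 = (1170 - 34^2)/1 = 14/1 = 14: (m_7, d_7) = (m_1, d_1) = (34, 14), so from here the quotients repeat a_1, ..., a_6; the period length is 6.
So sqrt(1170) = [34; (4, 1, 6, 1, 4, 68)] with period length k = 6.
k is even, so the fundamental solution of x^2 - 1170y^2 = 1 is (p_{k-1}, q_{k-1}) = (p_5, q_5); compute convergents through index 5.
Convergents (p_i = a_i*p_{i-1} + p_{i-2}, q_i = a_i*q_{i-1} + q_{i-2} with p_{-2}=0, p_{-1}=1, q_{-2}=1, q_{-1}=0):
  i=0: a_0=34, p_0 = 34*1 + 0 = 34, q_0 = 34*0 + 1 = 1.
  i=1: a_1=4, p_1 = 4*34 + 1 = 137, q_1 = 4*1 + 0 = 4.
  i=2: a_2=1, p_2 = 1*137 + 34 = 171, q_2 = 1*4 + 1 = 5.
  i=3: a_3=6, p_3 = 6*171 + 137 = 1163, q_3 = 6*5 + 4 = 34.
  i=4: a_4=1, p_4 = 1*1163 + 171 = 1334, q_4 = 1*34 + 5 = 39.
  i=5: a_5=4, p_5 = 4*1334 + 1163 = 6499, q_5 = 4*39 + 34 = 190.
Check: 6499^2 - 1170*190^2 = 42237001 - 42237000 = 1, so (x, y) = (6499, 190) solves the equation, and by the theorem it is the least positive solution.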